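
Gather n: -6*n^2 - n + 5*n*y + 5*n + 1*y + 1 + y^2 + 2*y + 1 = -6*n^2 + n*(5*y + 4) + y^2 + 3*y + 2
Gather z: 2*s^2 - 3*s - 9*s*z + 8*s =2*s^2 - 9*s*z + 5*s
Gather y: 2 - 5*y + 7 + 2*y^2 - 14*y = 2*y^2 - 19*y + 9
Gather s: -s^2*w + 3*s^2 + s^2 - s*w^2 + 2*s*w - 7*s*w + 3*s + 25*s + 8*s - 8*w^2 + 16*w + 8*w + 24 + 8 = s^2*(4 - w) + s*(-w^2 - 5*w + 36) - 8*w^2 + 24*w + 32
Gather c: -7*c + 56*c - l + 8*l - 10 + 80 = 49*c + 7*l + 70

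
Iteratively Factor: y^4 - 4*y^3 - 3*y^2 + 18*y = (y + 2)*(y^3 - 6*y^2 + 9*y) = (y - 3)*(y + 2)*(y^2 - 3*y) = (y - 3)^2*(y + 2)*(y)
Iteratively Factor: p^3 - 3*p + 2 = (p - 1)*(p^2 + p - 2) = (p - 1)*(p + 2)*(p - 1)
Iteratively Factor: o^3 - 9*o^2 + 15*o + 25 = (o - 5)*(o^2 - 4*o - 5) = (o - 5)^2*(o + 1)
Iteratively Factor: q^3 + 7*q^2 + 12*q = (q)*(q^2 + 7*q + 12) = q*(q + 3)*(q + 4)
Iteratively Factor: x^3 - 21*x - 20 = (x + 1)*(x^2 - x - 20) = (x - 5)*(x + 1)*(x + 4)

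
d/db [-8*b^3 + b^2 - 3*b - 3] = -24*b^2 + 2*b - 3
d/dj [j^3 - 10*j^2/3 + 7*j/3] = 3*j^2 - 20*j/3 + 7/3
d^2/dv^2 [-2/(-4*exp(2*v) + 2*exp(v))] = ((1 - 8*exp(v))*(2*exp(v) - 1) + 2*(4*exp(v) - 1)^2)*exp(-v)/(2*exp(v) - 1)^3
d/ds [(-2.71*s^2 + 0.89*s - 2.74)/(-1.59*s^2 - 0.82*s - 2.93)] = (3.6373*s^2 + 7.1674*s - 4.8545)/(2.5281*s^4 + 2.6076*s^3 + 9.9898*s^2 + 4.8052*s + 8.5849)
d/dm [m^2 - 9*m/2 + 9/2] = 2*m - 9/2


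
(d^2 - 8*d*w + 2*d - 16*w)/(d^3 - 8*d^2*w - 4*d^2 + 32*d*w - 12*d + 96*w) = 1/(d - 6)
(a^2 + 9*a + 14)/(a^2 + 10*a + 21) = (a + 2)/(a + 3)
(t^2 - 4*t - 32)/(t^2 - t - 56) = (t + 4)/(t + 7)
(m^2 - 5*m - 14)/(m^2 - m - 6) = (m - 7)/(m - 3)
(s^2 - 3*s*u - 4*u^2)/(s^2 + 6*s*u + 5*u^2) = (s - 4*u)/(s + 5*u)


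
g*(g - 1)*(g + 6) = g^3 + 5*g^2 - 6*g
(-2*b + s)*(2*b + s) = -4*b^2 + s^2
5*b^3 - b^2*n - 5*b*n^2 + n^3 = (-5*b + n)*(-b + n)*(b + n)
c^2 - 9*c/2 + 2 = (c - 4)*(c - 1/2)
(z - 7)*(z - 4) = z^2 - 11*z + 28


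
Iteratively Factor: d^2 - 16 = (d + 4)*(d - 4)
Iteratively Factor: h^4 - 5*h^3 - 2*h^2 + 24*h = (h - 3)*(h^3 - 2*h^2 - 8*h) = (h - 4)*(h - 3)*(h^2 + 2*h) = (h - 4)*(h - 3)*(h + 2)*(h)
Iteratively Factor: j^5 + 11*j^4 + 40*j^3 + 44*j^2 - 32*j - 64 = (j + 4)*(j^4 + 7*j^3 + 12*j^2 - 4*j - 16) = (j + 2)*(j + 4)*(j^3 + 5*j^2 + 2*j - 8) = (j + 2)*(j + 4)^2*(j^2 + j - 2) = (j - 1)*(j + 2)*(j + 4)^2*(j + 2)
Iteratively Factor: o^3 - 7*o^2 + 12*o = (o - 4)*(o^2 - 3*o) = (o - 4)*(o - 3)*(o)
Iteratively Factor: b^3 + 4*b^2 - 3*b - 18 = (b - 2)*(b^2 + 6*b + 9) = (b - 2)*(b + 3)*(b + 3)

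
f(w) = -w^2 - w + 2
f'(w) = -2*w - 1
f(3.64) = -14.89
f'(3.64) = -8.28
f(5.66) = -35.70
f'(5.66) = -12.32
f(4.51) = -22.85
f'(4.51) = -10.02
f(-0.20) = 2.16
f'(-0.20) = -0.60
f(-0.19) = 2.15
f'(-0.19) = -0.62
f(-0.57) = 2.25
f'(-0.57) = 0.14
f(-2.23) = -0.74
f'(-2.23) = 3.46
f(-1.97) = 0.09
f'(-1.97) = 2.94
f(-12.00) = -130.00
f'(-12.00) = 23.00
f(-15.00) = -208.00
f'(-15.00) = 29.00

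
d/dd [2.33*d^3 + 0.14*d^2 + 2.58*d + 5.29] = 6.99*d^2 + 0.28*d + 2.58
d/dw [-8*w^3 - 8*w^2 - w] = -24*w^2 - 16*w - 1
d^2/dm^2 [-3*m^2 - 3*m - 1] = -6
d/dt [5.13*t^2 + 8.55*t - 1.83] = 10.26*t + 8.55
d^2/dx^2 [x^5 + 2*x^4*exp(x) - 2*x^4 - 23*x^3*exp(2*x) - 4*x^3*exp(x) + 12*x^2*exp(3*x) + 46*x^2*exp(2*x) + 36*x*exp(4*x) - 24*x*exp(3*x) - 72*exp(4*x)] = 2*x^4*exp(x) - 92*x^3*exp(2*x) + 12*x^3*exp(x) + 20*x^3 + 108*x^2*exp(3*x) - 92*x^2*exp(2*x) - 24*x^2 + 576*x*exp(4*x) - 72*x*exp(3*x) + 230*x*exp(2*x) - 24*x*exp(x) - 864*exp(4*x) - 120*exp(3*x) + 92*exp(2*x)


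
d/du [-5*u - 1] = -5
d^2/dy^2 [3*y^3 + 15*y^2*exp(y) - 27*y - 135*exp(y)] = 15*y^2*exp(y) + 60*y*exp(y) + 18*y - 105*exp(y)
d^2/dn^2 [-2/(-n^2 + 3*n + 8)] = 4*(n^2 - 3*n - (2*n - 3)^2 - 8)/(-n^2 + 3*n + 8)^3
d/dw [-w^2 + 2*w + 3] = 2 - 2*w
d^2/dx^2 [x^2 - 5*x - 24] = 2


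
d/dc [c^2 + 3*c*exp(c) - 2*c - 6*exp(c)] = 3*c*exp(c) + 2*c - 3*exp(c) - 2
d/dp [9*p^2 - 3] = 18*p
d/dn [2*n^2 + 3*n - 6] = 4*n + 3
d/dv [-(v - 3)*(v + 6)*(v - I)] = -3*v^2 + 2*v*(-3 + I) + 18 + 3*I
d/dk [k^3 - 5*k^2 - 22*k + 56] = 3*k^2 - 10*k - 22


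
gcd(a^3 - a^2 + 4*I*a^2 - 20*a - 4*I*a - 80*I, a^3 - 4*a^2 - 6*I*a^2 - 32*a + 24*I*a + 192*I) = a + 4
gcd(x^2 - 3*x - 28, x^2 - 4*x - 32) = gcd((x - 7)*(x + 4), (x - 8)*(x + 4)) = x + 4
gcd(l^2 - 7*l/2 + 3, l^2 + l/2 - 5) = l - 2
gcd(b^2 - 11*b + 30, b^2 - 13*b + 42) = b - 6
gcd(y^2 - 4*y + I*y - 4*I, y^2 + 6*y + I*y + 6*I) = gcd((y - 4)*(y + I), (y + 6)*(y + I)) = y + I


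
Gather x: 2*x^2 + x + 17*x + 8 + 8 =2*x^2 + 18*x + 16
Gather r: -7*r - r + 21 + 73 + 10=104 - 8*r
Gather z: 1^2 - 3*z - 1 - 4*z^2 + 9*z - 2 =-4*z^2 + 6*z - 2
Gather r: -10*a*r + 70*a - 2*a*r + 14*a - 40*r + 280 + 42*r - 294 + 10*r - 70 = 84*a + r*(12 - 12*a) - 84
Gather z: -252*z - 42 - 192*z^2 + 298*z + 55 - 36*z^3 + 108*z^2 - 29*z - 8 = -36*z^3 - 84*z^2 + 17*z + 5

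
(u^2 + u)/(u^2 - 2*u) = (u + 1)/(u - 2)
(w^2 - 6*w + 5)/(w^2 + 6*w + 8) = (w^2 - 6*w + 5)/(w^2 + 6*w + 8)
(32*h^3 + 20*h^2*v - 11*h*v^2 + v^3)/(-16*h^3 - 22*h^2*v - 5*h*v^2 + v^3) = (-4*h + v)/(2*h + v)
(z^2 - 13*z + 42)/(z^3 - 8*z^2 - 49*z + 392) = (z - 6)/(z^2 - z - 56)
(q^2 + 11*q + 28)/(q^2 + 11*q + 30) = (q^2 + 11*q + 28)/(q^2 + 11*q + 30)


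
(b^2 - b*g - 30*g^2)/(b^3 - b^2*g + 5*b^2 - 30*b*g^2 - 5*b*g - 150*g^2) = 1/(b + 5)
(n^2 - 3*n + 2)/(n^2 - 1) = (n - 2)/(n + 1)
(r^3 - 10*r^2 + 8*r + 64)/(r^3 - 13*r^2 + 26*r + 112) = (r - 4)/(r - 7)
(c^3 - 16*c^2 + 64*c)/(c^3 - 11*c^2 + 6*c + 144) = c*(c - 8)/(c^2 - 3*c - 18)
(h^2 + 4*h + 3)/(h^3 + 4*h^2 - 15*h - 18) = (h + 3)/(h^2 + 3*h - 18)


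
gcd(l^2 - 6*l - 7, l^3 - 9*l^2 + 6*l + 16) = l + 1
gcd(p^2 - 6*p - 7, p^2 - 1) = p + 1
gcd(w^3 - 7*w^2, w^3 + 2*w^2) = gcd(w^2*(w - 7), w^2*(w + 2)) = w^2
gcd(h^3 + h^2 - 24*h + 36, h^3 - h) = 1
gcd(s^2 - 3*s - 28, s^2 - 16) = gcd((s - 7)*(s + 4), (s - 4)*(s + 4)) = s + 4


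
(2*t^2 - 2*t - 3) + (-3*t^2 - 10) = -t^2 - 2*t - 13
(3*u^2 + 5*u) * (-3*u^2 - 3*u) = -9*u^4 - 24*u^3 - 15*u^2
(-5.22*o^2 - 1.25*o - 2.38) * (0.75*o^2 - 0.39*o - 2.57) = -3.915*o^4 + 1.0983*o^3 + 12.1179*o^2 + 4.1407*o + 6.1166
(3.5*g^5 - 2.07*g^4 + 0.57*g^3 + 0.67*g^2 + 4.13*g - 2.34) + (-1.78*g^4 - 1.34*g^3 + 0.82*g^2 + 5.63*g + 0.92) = 3.5*g^5 - 3.85*g^4 - 0.77*g^3 + 1.49*g^2 + 9.76*g - 1.42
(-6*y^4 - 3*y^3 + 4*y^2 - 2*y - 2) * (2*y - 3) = -12*y^5 + 12*y^4 + 17*y^3 - 16*y^2 + 2*y + 6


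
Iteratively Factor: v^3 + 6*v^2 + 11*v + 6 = (v + 1)*(v^2 + 5*v + 6) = (v + 1)*(v + 3)*(v + 2)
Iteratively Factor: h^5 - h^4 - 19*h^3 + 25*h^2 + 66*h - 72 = (h - 1)*(h^4 - 19*h^2 + 6*h + 72) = (h - 3)*(h - 1)*(h^3 + 3*h^2 - 10*h - 24) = (h - 3)*(h - 1)*(h + 2)*(h^2 + h - 12) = (h - 3)^2*(h - 1)*(h + 2)*(h + 4)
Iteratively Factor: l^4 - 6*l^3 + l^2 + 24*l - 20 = (l - 1)*(l^3 - 5*l^2 - 4*l + 20) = (l - 1)*(l + 2)*(l^2 - 7*l + 10) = (l - 2)*(l - 1)*(l + 2)*(l - 5)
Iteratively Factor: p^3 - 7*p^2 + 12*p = (p - 4)*(p^2 - 3*p) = p*(p - 4)*(p - 3)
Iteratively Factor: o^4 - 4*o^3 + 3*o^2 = (o - 1)*(o^3 - 3*o^2) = (o - 3)*(o - 1)*(o^2) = o*(o - 3)*(o - 1)*(o)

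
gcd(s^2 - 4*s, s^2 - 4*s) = s^2 - 4*s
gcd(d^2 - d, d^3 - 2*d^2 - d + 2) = d - 1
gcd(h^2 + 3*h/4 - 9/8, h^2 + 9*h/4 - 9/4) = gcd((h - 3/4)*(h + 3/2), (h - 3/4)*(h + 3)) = h - 3/4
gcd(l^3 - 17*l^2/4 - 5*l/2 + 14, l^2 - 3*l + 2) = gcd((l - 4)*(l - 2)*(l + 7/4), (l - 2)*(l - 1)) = l - 2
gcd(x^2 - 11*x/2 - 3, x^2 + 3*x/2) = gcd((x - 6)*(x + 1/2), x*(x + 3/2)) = 1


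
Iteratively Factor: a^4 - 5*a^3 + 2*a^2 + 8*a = (a)*(a^3 - 5*a^2 + 2*a + 8) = a*(a + 1)*(a^2 - 6*a + 8) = a*(a - 4)*(a + 1)*(a - 2)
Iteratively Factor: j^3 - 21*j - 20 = (j - 5)*(j^2 + 5*j + 4) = (j - 5)*(j + 4)*(j + 1)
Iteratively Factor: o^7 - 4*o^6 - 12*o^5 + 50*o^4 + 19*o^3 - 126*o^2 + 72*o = (o - 3)*(o^6 - o^5 - 15*o^4 + 5*o^3 + 34*o^2 - 24*o) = (o - 3)*(o + 3)*(o^5 - 4*o^4 - 3*o^3 + 14*o^2 - 8*o) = (o - 3)*(o + 2)*(o + 3)*(o^4 - 6*o^3 + 9*o^2 - 4*o) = o*(o - 3)*(o + 2)*(o + 3)*(o^3 - 6*o^2 + 9*o - 4) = o*(o - 3)*(o - 1)*(o + 2)*(o + 3)*(o^2 - 5*o + 4) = o*(o - 3)*(o - 1)^2*(o + 2)*(o + 3)*(o - 4)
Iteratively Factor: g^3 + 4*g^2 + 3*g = (g + 3)*(g^2 + g) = g*(g + 3)*(g + 1)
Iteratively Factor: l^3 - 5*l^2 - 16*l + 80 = (l - 4)*(l^2 - l - 20) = (l - 5)*(l - 4)*(l + 4)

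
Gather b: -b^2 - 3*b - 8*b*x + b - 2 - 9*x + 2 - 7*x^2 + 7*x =-b^2 + b*(-8*x - 2) - 7*x^2 - 2*x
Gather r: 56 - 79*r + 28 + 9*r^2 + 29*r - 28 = 9*r^2 - 50*r + 56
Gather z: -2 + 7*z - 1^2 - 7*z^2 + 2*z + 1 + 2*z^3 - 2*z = 2*z^3 - 7*z^2 + 7*z - 2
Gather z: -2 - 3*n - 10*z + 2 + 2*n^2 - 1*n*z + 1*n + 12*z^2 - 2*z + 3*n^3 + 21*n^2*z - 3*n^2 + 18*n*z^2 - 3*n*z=3*n^3 - n^2 - 2*n + z^2*(18*n + 12) + z*(21*n^2 - 4*n - 12)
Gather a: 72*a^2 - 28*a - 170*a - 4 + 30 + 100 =72*a^2 - 198*a + 126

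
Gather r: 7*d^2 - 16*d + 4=7*d^2 - 16*d + 4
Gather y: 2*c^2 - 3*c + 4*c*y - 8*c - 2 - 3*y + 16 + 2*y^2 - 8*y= 2*c^2 - 11*c + 2*y^2 + y*(4*c - 11) + 14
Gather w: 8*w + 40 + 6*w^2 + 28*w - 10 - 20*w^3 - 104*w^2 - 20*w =-20*w^3 - 98*w^2 + 16*w + 30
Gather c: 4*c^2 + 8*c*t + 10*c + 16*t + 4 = 4*c^2 + c*(8*t + 10) + 16*t + 4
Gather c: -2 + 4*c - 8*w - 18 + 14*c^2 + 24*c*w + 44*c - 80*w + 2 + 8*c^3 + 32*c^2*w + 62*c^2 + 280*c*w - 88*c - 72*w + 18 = 8*c^3 + c^2*(32*w + 76) + c*(304*w - 40) - 160*w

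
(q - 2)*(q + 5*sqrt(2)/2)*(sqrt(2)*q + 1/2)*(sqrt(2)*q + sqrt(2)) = 2*q^4 - 2*q^3 + 11*sqrt(2)*q^3/2 - 11*sqrt(2)*q^2/2 - 3*q^2/2 - 11*sqrt(2)*q - 5*q/2 - 5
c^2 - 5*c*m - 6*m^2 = (c - 6*m)*(c + m)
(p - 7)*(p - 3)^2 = p^3 - 13*p^2 + 51*p - 63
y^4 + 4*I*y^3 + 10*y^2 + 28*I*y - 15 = (y - 3*I)*(y + I)^2*(y + 5*I)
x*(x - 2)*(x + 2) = x^3 - 4*x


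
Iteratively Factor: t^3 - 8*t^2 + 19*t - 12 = (t - 1)*(t^2 - 7*t + 12) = (t - 4)*(t - 1)*(t - 3)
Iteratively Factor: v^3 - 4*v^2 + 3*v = (v - 1)*(v^2 - 3*v) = (v - 3)*(v - 1)*(v)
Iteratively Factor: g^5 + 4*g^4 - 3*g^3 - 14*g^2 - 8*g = (g + 4)*(g^4 - 3*g^2 - 2*g) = (g + 1)*(g + 4)*(g^3 - g^2 - 2*g) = (g + 1)^2*(g + 4)*(g^2 - 2*g) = (g - 2)*(g + 1)^2*(g + 4)*(g)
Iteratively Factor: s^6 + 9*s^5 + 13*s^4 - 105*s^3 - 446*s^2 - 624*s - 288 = (s + 1)*(s^5 + 8*s^4 + 5*s^3 - 110*s^2 - 336*s - 288) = (s + 1)*(s + 3)*(s^4 + 5*s^3 - 10*s^2 - 80*s - 96) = (s + 1)*(s + 3)^2*(s^3 + 2*s^2 - 16*s - 32) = (s + 1)*(s + 3)^2*(s + 4)*(s^2 - 2*s - 8) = (s - 4)*(s + 1)*(s + 3)^2*(s + 4)*(s + 2)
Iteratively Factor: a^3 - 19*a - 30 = (a + 3)*(a^2 - 3*a - 10) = (a - 5)*(a + 3)*(a + 2)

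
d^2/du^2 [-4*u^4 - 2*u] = -48*u^2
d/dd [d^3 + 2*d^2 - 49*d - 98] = 3*d^2 + 4*d - 49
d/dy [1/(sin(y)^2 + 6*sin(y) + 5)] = -2*(sin(y) + 3)*cos(y)/(sin(y)^2 + 6*sin(y) + 5)^2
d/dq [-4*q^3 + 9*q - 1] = 9 - 12*q^2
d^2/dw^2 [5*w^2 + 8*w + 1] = 10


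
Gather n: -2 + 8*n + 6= 8*n + 4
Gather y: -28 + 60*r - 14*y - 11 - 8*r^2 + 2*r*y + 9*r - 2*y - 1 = -8*r^2 + 69*r + y*(2*r - 16) - 40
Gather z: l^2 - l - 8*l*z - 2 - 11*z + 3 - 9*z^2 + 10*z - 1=l^2 - l - 9*z^2 + z*(-8*l - 1)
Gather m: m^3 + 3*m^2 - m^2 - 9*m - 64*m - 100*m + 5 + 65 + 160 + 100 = m^3 + 2*m^2 - 173*m + 330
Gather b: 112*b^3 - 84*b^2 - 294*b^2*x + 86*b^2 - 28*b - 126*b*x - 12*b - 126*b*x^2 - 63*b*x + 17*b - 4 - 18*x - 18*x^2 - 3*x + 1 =112*b^3 + b^2*(2 - 294*x) + b*(-126*x^2 - 189*x - 23) - 18*x^2 - 21*x - 3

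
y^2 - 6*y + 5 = (y - 5)*(y - 1)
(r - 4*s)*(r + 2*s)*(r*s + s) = r^3*s - 2*r^2*s^2 + r^2*s - 8*r*s^3 - 2*r*s^2 - 8*s^3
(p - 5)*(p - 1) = p^2 - 6*p + 5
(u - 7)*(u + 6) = u^2 - u - 42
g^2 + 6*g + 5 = (g + 1)*(g + 5)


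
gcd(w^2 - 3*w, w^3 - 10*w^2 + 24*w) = w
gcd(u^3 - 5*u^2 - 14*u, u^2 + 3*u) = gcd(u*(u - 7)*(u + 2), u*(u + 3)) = u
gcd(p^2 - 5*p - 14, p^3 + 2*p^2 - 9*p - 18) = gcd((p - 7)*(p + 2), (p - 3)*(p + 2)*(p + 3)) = p + 2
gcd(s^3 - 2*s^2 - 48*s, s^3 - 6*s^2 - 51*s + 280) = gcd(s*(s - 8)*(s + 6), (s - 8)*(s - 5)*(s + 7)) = s - 8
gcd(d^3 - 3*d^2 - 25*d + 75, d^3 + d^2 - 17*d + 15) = d^2 + 2*d - 15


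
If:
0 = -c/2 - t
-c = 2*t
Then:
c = -2*t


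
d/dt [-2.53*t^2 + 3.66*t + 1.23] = 3.66 - 5.06*t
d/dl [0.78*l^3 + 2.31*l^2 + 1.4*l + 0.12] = 2.34*l^2 + 4.62*l + 1.4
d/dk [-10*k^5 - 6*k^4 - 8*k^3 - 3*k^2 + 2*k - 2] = -50*k^4 - 24*k^3 - 24*k^2 - 6*k + 2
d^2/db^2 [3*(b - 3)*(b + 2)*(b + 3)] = 18*b + 12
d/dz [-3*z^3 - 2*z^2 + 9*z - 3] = -9*z^2 - 4*z + 9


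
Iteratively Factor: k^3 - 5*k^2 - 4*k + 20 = (k - 2)*(k^2 - 3*k - 10) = (k - 5)*(k - 2)*(k + 2)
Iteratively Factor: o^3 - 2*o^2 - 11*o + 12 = (o - 1)*(o^2 - o - 12) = (o - 4)*(o - 1)*(o + 3)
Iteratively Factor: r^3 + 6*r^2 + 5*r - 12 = (r + 3)*(r^2 + 3*r - 4) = (r + 3)*(r + 4)*(r - 1)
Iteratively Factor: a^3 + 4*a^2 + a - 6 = (a + 3)*(a^2 + a - 2) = (a - 1)*(a + 3)*(a + 2)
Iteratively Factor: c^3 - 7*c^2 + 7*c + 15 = (c - 3)*(c^2 - 4*c - 5) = (c - 5)*(c - 3)*(c + 1)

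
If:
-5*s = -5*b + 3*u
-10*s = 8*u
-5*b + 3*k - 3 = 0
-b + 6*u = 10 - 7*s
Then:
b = -10/3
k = -41/9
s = -40/3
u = 50/3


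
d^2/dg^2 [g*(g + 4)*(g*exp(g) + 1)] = g^3*exp(g) + 10*g^2*exp(g) + 22*g*exp(g) + 8*exp(g) + 2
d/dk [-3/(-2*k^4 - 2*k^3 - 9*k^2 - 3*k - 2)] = 3*(-8*k^3 - 6*k^2 - 18*k - 3)/(2*k^4 + 2*k^3 + 9*k^2 + 3*k + 2)^2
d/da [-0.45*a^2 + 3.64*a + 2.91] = 3.64 - 0.9*a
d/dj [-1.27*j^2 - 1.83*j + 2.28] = -2.54*j - 1.83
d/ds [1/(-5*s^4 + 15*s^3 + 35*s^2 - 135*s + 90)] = (4*s^3 - 9*s^2 - 14*s + 27)/(5*(-s^4 + 3*s^3 + 7*s^2 - 27*s + 18)^2)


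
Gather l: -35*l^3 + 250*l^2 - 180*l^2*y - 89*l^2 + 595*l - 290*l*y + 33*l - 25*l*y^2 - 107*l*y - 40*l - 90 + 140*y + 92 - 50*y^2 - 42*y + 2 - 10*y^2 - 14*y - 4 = -35*l^3 + l^2*(161 - 180*y) + l*(-25*y^2 - 397*y + 588) - 60*y^2 + 84*y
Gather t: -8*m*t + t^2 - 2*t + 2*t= -8*m*t + t^2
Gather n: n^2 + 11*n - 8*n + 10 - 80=n^2 + 3*n - 70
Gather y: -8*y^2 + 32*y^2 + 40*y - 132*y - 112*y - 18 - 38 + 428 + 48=24*y^2 - 204*y + 420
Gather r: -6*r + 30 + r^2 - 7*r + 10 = r^2 - 13*r + 40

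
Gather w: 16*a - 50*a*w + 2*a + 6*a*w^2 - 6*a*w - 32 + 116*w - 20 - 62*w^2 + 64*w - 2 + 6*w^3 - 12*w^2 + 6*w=18*a + 6*w^3 + w^2*(6*a - 74) + w*(186 - 56*a) - 54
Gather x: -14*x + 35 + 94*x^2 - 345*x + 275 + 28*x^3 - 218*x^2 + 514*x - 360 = 28*x^3 - 124*x^2 + 155*x - 50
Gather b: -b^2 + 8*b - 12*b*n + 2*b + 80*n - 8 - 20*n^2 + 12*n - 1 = -b^2 + b*(10 - 12*n) - 20*n^2 + 92*n - 9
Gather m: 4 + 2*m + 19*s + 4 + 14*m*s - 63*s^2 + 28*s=m*(14*s + 2) - 63*s^2 + 47*s + 8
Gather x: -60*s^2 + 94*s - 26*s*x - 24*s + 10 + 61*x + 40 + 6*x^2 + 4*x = -60*s^2 + 70*s + 6*x^2 + x*(65 - 26*s) + 50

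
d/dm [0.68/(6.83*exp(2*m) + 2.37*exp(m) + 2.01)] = (-9.2888*exp(m) - 1.6116)*exp(m)/(6.83*exp(2*m) + 2.37*exp(m) + 2.01)^2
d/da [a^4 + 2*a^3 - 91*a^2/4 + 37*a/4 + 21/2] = 4*a^3 + 6*a^2 - 91*a/2 + 37/4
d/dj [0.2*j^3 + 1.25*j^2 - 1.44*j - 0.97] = 0.6*j^2 + 2.5*j - 1.44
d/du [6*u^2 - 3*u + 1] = 12*u - 3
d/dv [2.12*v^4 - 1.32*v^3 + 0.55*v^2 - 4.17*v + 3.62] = 8.48*v^3 - 3.96*v^2 + 1.1*v - 4.17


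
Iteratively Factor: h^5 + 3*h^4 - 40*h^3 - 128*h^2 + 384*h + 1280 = (h - 4)*(h^4 + 7*h^3 - 12*h^2 - 176*h - 320) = (h - 4)*(h + 4)*(h^3 + 3*h^2 - 24*h - 80) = (h - 4)*(h + 4)^2*(h^2 - h - 20) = (h - 4)*(h + 4)^3*(h - 5)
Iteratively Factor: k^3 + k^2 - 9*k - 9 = (k - 3)*(k^2 + 4*k + 3) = (k - 3)*(k + 3)*(k + 1)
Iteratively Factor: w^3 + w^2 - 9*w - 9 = (w - 3)*(w^2 + 4*w + 3) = (w - 3)*(w + 3)*(w + 1)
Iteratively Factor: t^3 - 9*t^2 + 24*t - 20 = (t - 2)*(t^2 - 7*t + 10) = (t - 5)*(t - 2)*(t - 2)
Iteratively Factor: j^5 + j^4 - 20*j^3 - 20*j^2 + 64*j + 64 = (j - 2)*(j^4 + 3*j^3 - 14*j^2 - 48*j - 32) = (j - 4)*(j - 2)*(j^3 + 7*j^2 + 14*j + 8) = (j - 4)*(j - 2)*(j + 1)*(j^2 + 6*j + 8) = (j - 4)*(j - 2)*(j + 1)*(j + 4)*(j + 2)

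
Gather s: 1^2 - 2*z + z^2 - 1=z^2 - 2*z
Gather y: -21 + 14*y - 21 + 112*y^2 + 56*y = 112*y^2 + 70*y - 42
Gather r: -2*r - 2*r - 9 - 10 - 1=-4*r - 20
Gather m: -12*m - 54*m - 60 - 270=-66*m - 330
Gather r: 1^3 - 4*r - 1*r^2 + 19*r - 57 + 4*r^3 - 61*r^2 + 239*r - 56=4*r^3 - 62*r^2 + 254*r - 112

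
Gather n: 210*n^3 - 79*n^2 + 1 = 210*n^3 - 79*n^2 + 1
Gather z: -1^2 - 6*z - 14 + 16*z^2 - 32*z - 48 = 16*z^2 - 38*z - 63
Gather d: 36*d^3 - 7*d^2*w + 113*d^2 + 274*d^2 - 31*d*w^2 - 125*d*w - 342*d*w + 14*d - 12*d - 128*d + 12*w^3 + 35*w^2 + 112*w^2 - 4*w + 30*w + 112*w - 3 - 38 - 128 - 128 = 36*d^3 + d^2*(387 - 7*w) + d*(-31*w^2 - 467*w - 126) + 12*w^3 + 147*w^2 + 138*w - 297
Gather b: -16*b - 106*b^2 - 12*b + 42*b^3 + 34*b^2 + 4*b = 42*b^3 - 72*b^2 - 24*b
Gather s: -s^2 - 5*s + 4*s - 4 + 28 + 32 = -s^2 - s + 56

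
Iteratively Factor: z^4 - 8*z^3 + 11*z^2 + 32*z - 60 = (z + 2)*(z^3 - 10*z^2 + 31*z - 30) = (z - 5)*(z + 2)*(z^2 - 5*z + 6) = (z - 5)*(z - 2)*(z + 2)*(z - 3)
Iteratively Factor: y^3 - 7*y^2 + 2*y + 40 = (y - 4)*(y^2 - 3*y - 10) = (y - 5)*(y - 4)*(y + 2)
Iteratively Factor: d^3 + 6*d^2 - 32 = (d + 4)*(d^2 + 2*d - 8) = (d - 2)*(d + 4)*(d + 4)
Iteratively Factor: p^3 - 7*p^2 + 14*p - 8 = (p - 1)*(p^2 - 6*p + 8) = (p - 2)*(p - 1)*(p - 4)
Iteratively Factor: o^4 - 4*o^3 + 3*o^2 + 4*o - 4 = (o - 2)*(o^3 - 2*o^2 - o + 2) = (o - 2)*(o + 1)*(o^2 - 3*o + 2) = (o - 2)^2*(o + 1)*(o - 1)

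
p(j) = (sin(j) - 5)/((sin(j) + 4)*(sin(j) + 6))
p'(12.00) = 0.16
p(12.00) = -0.29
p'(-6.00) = 0.10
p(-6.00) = -0.18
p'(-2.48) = -0.16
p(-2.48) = -0.31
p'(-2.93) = -0.15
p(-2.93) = -0.24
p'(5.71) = 0.16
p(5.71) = -0.29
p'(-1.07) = 0.12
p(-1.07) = -0.37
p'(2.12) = -0.04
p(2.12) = -0.12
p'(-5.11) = 0.03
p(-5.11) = -0.12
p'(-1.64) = -0.02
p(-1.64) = -0.40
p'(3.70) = -0.16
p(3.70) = -0.29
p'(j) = -(sin(j) - 5)*cos(j)/((sin(j) + 4)*(sin(j) + 6)^2) - (sin(j) - 5)*cos(j)/((sin(j) + 4)^2*(sin(j) + 6)) + cos(j)/((sin(j) + 4)*(sin(j) + 6)) = (10*sin(j) + cos(j)^2 + 73)*cos(j)/((sin(j) + 4)^2*(sin(j) + 6)^2)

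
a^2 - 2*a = a*(a - 2)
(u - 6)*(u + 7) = u^2 + u - 42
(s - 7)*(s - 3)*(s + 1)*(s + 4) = s^4 - 5*s^3 - 25*s^2 + 65*s + 84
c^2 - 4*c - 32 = (c - 8)*(c + 4)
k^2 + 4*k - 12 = (k - 2)*(k + 6)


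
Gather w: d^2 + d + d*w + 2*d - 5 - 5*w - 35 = d^2 + 3*d + w*(d - 5) - 40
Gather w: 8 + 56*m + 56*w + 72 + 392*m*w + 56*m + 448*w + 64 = 112*m + w*(392*m + 504) + 144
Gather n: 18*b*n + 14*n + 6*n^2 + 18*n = 6*n^2 + n*(18*b + 32)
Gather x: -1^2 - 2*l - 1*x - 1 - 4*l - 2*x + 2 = -6*l - 3*x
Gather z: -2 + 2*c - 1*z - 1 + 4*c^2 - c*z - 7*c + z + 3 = 4*c^2 - c*z - 5*c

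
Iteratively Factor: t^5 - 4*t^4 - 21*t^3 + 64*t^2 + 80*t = (t + 1)*(t^4 - 5*t^3 - 16*t^2 + 80*t) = t*(t + 1)*(t^3 - 5*t^2 - 16*t + 80) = t*(t + 1)*(t + 4)*(t^2 - 9*t + 20) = t*(t - 4)*(t + 1)*(t + 4)*(t - 5)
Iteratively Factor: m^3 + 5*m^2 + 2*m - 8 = (m + 2)*(m^2 + 3*m - 4) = (m - 1)*(m + 2)*(m + 4)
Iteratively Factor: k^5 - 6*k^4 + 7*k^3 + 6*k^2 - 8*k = (k + 1)*(k^4 - 7*k^3 + 14*k^2 - 8*k) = (k - 1)*(k + 1)*(k^3 - 6*k^2 + 8*k) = (k - 4)*(k - 1)*(k + 1)*(k^2 - 2*k) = k*(k - 4)*(k - 1)*(k + 1)*(k - 2)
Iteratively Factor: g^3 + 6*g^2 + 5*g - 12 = (g + 4)*(g^2 + 2*g - 3) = (g + 3)*(g + 4)*(g - 1)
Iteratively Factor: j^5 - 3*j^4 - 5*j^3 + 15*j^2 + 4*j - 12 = (j - 3)*(j^4 - 5*j^2 + 4) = (j - 3)*(j - 2)*(j^3 + 2*j^2 - j - 2) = (j - 3)*(j - 2)*(j - 1)*(j^2 + 3*j + 2) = (j - 3)*(j - 2)*(j - 1)*(j + 1)*(j + 2)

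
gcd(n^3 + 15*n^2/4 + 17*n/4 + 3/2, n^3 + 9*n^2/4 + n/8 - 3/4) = n^2 + 11*n/4 + 3/2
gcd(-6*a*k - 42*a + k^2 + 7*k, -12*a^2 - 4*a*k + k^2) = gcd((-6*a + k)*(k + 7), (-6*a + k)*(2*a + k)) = 6*a - k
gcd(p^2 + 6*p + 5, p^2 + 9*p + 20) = p + 5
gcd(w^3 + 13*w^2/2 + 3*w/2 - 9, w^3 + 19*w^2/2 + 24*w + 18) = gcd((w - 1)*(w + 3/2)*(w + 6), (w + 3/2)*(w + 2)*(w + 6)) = w^2 + 15*w/2 + 9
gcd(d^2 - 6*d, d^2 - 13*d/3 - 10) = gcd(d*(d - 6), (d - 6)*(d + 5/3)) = d - 6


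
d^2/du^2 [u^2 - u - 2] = 2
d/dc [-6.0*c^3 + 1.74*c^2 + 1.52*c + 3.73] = -18.0*c^2 + 3.48*c + 1.52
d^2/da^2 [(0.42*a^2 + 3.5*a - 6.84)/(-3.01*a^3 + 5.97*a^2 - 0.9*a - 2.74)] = (-7.61048400000001*a^6 - 190.2621*a^5 + 1127.843388*a^4 - 2153.145876*a^3 + 1879.04904*a^2 - 902.495016*a + 245.81112)/(27.270901*a^9 - 162.266391*a^8 + 346.299597*a^7 - 235.338531*a^6 - 191.877138*a^5 + 322.997058*a^4 - 19.809492*a^3 - 127.802916*a^2 + 20.27052*a + 20.570824)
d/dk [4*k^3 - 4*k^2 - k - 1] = 12*k^2 - 8*k - 1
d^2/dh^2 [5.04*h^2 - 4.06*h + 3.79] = 10.0800000000000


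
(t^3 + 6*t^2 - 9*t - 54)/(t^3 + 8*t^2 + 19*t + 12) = (t^2 + 3*t - 18)/(t^2 + 5*t + 4)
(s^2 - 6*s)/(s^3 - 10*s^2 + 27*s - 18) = s/(s^2 - 4*s + 3)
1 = 1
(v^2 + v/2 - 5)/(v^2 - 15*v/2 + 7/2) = (2*v^2 + v - 10)/(2*v^2 - 15*v + 7)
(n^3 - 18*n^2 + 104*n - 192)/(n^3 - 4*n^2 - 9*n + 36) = (n^2 - 14*n + 48)/(n^2 - 9)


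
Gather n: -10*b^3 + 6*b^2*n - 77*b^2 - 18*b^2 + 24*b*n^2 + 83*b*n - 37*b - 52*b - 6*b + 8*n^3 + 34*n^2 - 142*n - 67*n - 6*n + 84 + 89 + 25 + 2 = -10*b^3 - 95*b^2 - 95*b + 8*n^3 + n^2*(24*b + 34) + n*(6*b^2 + 83*b - 215) + 200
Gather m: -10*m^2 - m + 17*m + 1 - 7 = -10*m^2 + 16*m - 6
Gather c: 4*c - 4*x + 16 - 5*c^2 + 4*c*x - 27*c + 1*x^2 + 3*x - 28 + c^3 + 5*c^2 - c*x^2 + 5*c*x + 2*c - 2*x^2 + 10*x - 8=c^3 + c*(-x^2 + 9*x - 21) - x^2 + 9*x - 20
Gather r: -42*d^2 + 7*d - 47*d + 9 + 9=-42*d^2 - 40*d + 18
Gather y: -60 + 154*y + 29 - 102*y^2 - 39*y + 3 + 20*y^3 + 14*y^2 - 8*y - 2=20*y^3 - 88*y^2 + 107*y - 30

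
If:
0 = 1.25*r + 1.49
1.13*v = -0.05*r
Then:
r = -1.19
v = 0.05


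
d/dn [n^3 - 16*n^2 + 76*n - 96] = 3*n^2 - 32*n + 76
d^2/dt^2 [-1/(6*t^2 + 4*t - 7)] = 4*(18*t^2 + 12*t - 8*(3*t + 1)^2 - 21)/(6*t^2 + 4*t - 7)^3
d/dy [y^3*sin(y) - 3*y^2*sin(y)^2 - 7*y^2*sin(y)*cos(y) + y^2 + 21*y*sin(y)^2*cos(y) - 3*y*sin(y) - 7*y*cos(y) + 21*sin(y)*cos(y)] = y^3*cos(y) + 3*y^2*sin(y) - 3*y^2*sin(2*y) - 7*y^2*cos(2*y) + 7*y*sin(y)/4 - 7*y*sin(2*y) + 63*y*sin(3*y)/4 - 3*y*cos(y) + 3*y*cos(2*y) - y - 3*sin(y) - 7*cos(y)/4 + 21*cos(2*y) - 21*cos(3*y)/4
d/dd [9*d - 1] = 9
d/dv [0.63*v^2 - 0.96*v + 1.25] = 1.26*v - 0.96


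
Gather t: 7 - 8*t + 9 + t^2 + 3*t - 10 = t^2 - 5*t + 6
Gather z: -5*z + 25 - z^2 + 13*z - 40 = -z^2 + 8*z - 15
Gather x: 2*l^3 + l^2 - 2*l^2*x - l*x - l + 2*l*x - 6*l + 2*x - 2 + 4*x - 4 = 2*l^3 + l^2 - 7*l + x*(-2*l^2 + l + 6) - 6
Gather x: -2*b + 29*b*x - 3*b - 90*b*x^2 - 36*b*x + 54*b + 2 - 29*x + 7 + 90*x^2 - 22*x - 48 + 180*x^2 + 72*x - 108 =49*b + x^2*(270 - 90*b) + x*(21 - 7*b) - 147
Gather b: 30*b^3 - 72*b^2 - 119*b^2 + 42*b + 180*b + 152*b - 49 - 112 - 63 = 30*b^3 - 191*b^2 + 374*b - 224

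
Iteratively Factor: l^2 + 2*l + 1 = (l + 1)*(l + 1)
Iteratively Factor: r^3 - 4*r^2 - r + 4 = (r - 4)*(r^2 - 1) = (r - 4)*(r + 1)*(r - 1)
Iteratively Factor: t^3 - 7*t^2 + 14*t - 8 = (t - 4)*(t^2 - 3*t + 2) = (t - 4)*(t - 2)*(t - 1)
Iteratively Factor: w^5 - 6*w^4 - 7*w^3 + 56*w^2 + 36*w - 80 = (w - 4)*(w^4 - 2*w^3 - 15*w^2 - 4*w + 20) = (w - 4)*(w + 2)*(w^3 - 4*w^2 - 7*w + 10) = (w - 4)*(w - 1)*(w + 2)*(w^2 - 3*w - 10) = (w - 4)*(w - 1)*(w + 2)^2*(w - 5)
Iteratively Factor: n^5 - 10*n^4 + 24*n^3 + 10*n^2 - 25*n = (n)*(n^4 - 10*n^3 + 24*n^2 + 10*n - 25) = n*(n - 5)*(n^3 - 5*n^2 - n + 5) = n*(n - 5)*(n - 1)*(n^2 - 4*n - 5) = n*(n - 5)*(n - 1)*(n + 1)*(n - 5)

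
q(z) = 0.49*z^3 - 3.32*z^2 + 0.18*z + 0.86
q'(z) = 1.47*z^2 - 6.64*z + 0.18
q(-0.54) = -0.28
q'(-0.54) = 4.19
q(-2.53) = -28.78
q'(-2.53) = 26.39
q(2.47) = -11.57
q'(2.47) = -7.25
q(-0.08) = 0.82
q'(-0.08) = 0.72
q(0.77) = -0.75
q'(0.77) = -4.06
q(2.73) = -13.42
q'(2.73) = -6.99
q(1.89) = -7.35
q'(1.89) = -7.12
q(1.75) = -6.37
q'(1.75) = -6.94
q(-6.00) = -225.58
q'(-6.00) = 92.94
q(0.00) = 0.86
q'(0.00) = 0.18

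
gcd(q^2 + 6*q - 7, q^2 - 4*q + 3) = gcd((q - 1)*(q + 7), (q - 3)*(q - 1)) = q - 1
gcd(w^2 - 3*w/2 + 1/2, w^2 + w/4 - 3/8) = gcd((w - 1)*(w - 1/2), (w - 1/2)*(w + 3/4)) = w - 1/2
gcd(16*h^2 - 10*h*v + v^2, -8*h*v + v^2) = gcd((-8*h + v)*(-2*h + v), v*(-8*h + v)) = -8*h + v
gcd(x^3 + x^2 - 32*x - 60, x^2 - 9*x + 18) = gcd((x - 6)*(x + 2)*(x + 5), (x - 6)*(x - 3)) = x - 6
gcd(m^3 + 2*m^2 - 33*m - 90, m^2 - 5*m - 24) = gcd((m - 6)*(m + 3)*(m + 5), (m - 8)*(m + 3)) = m + 3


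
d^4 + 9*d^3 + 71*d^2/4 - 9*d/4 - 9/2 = (d - 1/2)*(d + 1/2)*(d + 3)*(d + 6)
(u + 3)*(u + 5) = u^2 + 8*u + 15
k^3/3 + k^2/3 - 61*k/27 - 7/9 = (k/3 + 1)*(k - 7/3)*(k + 1/3)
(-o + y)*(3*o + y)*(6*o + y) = -18*o^3 + 9*o^2*y + 8*o*y^2 + y^3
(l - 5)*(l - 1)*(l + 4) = l^3 - 2*l^2 - 19*l + 20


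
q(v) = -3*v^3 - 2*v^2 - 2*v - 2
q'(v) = -9*v^2 - 4*v - 2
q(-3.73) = 133.32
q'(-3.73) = -112.30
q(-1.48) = 6.30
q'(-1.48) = -15.79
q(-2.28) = 27.72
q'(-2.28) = -39.67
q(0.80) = -6.42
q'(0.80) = -10.96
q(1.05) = -9.78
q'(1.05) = -16.12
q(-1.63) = 8.94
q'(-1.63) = -19.39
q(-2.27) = 27.33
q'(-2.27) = -39.30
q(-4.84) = 300.97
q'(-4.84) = -193.47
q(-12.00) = 4918.00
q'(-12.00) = -1250.00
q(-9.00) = 2041.00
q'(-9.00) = -695.00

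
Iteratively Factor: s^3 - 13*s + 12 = (s - 3)*(s^2 + 3*s - 4) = (s - 3)*(s + 4)*(s - 1)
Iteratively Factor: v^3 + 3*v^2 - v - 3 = (v - 1)*(v^2 + 4*v + 3) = (v - 1)*(v + 3)*(v + 1)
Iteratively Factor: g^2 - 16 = (g - 4)*(g + 4)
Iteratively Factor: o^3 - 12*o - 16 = (o + 2)*(o^2 - 2*o - 8) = (o - 4)*(o + 2)*(o + 2)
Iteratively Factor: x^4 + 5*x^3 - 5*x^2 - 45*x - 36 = (x - 3)*(x^3 + 8*x^2 + 19*x + 12) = (x - 3)*(x + 1)*(x^2 + 7*x + 12) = (x - 3)*(x + 1)*(x + 4)*(x + 3)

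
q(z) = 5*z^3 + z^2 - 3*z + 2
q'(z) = 15*z^2 + 2*z - 3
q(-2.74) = -85.13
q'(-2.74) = 104.13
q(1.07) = 6.06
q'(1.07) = 16.31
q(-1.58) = -10.49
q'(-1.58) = 31.29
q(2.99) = 135.62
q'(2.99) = 137.08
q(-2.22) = -41.12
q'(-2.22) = 66.49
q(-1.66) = -13.14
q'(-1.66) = 35.01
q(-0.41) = 3.05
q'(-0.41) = -1.30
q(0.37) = 1.28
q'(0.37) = -0.21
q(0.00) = 2.00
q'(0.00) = -3.00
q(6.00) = 1100.00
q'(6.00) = 549.00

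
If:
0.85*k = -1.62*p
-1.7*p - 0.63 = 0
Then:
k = 0.71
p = -0.37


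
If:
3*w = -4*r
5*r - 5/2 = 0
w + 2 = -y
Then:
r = 1/2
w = -2/3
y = -4/3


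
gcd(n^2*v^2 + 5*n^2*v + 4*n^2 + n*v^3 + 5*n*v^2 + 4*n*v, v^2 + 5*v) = 1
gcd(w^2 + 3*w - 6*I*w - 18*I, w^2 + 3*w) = w + 3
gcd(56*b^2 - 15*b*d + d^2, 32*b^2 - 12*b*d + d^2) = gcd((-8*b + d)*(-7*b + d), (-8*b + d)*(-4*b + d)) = 8*b - d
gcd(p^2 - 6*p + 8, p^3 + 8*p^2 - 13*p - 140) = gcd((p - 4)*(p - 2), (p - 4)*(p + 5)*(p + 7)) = p - 4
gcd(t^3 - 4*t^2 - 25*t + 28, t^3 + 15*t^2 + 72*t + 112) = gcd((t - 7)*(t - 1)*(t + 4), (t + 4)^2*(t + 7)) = t + 4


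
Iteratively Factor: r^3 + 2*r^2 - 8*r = (r)*(r^2 + 2*r - 8) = r*(r - 2)*(r + 4)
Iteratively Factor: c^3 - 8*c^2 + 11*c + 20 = (c - 5)*(c^2 - 3*c - 4) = (c - 5)*(c - 4)*(c + 1)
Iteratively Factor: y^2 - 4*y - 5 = (y - 5)*(y + 1)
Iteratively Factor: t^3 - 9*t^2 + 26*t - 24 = (t - 3)*(t^2 - 6*t + 8) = (t - 4)*(t - 3)*(t - 2)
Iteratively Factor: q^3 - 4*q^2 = (q)*(q^2 - 4*q) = q*(q - 4)*(q)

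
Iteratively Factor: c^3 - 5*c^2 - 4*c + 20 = (c + 2)*(c^2 - 7*c + 10) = (c - 2)*(c + 2)*(c - 5)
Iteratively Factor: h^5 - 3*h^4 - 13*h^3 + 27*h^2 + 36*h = (h + 1)*(h^4 - 4*h^3 - 9*h^2 + 36*h) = (h - 3)*(h + 1)*(h^3 - h^2 - 12*h) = (h - 4)*(h - 3)*(h + 1)*(h^2 + 3*h) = h*(h - 4)*(h - 3)*(h + 1)*(h + 3)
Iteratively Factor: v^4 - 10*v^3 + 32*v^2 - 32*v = (v - 2)*(v^3 - 8*v^2 + 16*v) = v*(v - 2)*(v^2 - 8*v + 16) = v*(v - 4)*(v - 2)*(v - 4)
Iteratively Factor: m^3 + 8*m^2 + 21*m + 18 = (m + 2)*(m^2 + 6*m + 9) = (m + 2)*(m + 3)*(m + 3)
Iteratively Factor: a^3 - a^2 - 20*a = (a + 4)*(a^2 - 5*a) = a*(a + 4)*(a - 5)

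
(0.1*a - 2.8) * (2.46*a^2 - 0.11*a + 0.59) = 0.246*a^3 - 6.899*a^2 + 0.367*a - 1.652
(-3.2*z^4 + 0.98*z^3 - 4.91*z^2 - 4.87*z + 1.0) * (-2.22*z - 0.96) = 7.104*z^5 + 0.8964*z^4 + 9.9594*z^3 + 15.525*z^2 + 2.4552*z - 0.96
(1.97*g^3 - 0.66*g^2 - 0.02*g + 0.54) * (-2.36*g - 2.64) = -4.6492*g^4 - 3.6432*g^3 + 1.7896*g^2 - 1.2216*g - 1.4256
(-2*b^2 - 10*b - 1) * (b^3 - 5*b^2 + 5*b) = -2*b^5 + 39*b^3 - 45*b^2 - 5*b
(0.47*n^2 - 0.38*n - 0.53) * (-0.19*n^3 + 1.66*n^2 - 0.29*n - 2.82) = -0.0893*n^5 + 0.8524*n^4 - 0.6664*n^3 - 2.095*n^2 + 1.2253*n + 1.4946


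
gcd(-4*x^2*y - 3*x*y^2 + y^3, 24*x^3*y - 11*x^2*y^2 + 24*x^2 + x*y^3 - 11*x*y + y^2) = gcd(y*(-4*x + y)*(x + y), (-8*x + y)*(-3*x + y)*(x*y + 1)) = 1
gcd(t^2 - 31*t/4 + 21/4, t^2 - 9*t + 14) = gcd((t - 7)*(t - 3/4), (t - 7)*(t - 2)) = t - 7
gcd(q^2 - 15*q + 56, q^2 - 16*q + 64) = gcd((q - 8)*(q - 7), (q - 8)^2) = q - 8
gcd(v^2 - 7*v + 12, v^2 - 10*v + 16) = 1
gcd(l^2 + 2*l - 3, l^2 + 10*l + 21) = l + 3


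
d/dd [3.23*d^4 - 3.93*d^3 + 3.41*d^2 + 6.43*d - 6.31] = 12.92*d^3 - 11.79*d^2 + 6.82*d + 6.43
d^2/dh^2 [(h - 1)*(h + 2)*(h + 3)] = 6*h + 8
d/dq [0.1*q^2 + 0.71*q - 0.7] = 0.2*q + 0.71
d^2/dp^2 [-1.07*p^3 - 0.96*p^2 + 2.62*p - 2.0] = -6.42*p - 1.92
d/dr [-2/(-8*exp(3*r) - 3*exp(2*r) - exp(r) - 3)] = (-48*exp(2*r) - 12*exp(r) - 2)*exp(r)/(8*exp(3*r) + 3*exp(2*r) + exp(r) + 3)^2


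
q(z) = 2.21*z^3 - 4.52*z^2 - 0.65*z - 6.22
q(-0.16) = -6.24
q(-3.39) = -142.06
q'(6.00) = 183.79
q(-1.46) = -21.78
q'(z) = 6.63*z^2 - 9.04*z - 0.65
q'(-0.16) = 0.97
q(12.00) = 3153.98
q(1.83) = -9.00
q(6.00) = 304.52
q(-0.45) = -7.04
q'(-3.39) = 106.19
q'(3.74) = 58.28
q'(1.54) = 1.15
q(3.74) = 43.74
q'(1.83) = 5.01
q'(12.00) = 845.59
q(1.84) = -8.95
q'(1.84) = 5.16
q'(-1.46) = 26.68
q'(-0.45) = 4.76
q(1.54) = -9.87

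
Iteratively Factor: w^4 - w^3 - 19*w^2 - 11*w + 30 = (w - 1)*(w^3 - 19*w - 30) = (w - 5)*(w - 1)*(w^2 + 5*w + 6) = (w - 5)*(w - 1)*(w + 2)*(w + 3)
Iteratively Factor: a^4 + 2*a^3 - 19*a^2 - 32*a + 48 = (a - 1)*(a^3 + 3*a^2 - 16*a - 48) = (a - 1)*(a + 3)*(a^2 - 16) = (a - 1)*(a + 3)*(a + 4)*(a - 4)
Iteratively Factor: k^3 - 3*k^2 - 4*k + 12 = (k - 3)*(k^2 - 4) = (k - 3)*(k + 2)*(k - 2)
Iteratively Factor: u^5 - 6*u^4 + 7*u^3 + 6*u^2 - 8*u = (u)*(u^4 - 6*u^3 + 7*u^2 + 6*u - 8) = u*(u - 4)*(u^3 - 2*u^2 - u + 2) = u*(u - 4)*(u - 2)*(u^2 - 1) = u*(u - 4)*(u - 2)*(u + 1)*(u - 1)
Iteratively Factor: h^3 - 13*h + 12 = (h - 1)*(h^2 + h - 12) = (h - 3)*(h - 1)*(h + 4)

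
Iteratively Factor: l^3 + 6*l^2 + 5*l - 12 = (l + 4)*(l^2 + 2*l - 3) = (l + 3)*(l + 4)*(l - 1)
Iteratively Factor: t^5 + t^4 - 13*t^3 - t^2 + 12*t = (t + 4)*(t^4 - 3*t^3 - t^2 + 3*t) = (t - 3)*(t + 4)*(t^3 - t) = (t - 3)*(t + 1)*(t + 4)*(t^2 - t) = (t - 3)*(t - 1)*(t + 1)*(t + 4)*(t)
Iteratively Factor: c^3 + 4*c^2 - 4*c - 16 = (c + 4)*(c^2 - 4) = (c + 2)*(c + 4)*(c - 2)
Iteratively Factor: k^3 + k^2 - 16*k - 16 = (k + 1)*(k^2 - 16) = (k - 4)*(k + 1)*(k + 4)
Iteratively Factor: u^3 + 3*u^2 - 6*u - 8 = (u + 4)*(u^2 - u - 2) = (u + 1)*(u + 4)*(u - 2)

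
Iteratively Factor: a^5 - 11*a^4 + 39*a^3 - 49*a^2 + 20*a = (a - 5)*(a^4 - 6*a^3 + 9*a^2 - 4*a) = (a - 5)*(a - 1)*(a^3 - 5*a^2 + 4*a) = a*(a - 5)*(a - 1)*(a^2 - 5*a + 4) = a*(a - 5)*(a - 4)*(a - 1)*(a - 1)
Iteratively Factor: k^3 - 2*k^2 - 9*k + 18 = (k - 3)*(k^2 + k - 6) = (k - 3)*(k + 3)*(k - 2)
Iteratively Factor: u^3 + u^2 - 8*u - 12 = (u + 2)*(u^2 - u - 6) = (u + 2)^2*(u - 3)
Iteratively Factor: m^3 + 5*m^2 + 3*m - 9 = (m - 1)*(m^2 + 6*m + 9) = (m - 1)*(m + 3)*(m + 3)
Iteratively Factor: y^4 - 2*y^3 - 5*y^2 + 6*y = (y - 1)*(y^3 - y^2 - 6*y) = (y - 1)*(y + 2)*(y^2 - 3*y) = (y - 3)*(y - 1)*(y + 2)*(y)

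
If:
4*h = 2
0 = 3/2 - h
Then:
No Solution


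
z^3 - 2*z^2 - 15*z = z*(z - 5)*(z + 3)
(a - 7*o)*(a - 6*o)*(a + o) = a^3 - 12*a^2*o + 29*a*o^2 + 42*o^3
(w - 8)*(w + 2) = w^2 - 6*w - 16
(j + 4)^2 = j^2 + 8*j + 16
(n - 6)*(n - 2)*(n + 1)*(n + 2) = n^4 - 5*n^3 - 10*n^2 + 20*n + 24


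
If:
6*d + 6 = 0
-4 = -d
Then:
No Solution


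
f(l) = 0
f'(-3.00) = 0.00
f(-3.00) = 0.00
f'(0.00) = 0.00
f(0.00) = 0.00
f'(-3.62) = 0.00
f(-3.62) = 0.00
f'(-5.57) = 0.00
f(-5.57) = 0.00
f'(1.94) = 0.00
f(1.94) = 0.00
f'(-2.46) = 0.00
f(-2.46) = 0.00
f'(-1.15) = 0.00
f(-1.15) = 0.00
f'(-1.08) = 0.00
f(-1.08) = 0.00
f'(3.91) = 0.00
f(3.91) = 0.00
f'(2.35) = 0.00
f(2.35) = 0.00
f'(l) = 0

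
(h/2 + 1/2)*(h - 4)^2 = h^3/2 - 7*h^2/2 + 4*h + 8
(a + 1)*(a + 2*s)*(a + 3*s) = a^3 + 5*a^2*s + a^2 + 6*a*s^2 + 5*a*s + 6*s^2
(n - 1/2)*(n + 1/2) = n^2 - 1/4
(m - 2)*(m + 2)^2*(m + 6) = m^4 + 8*m^3 + 8*m^2 - 32*m - 48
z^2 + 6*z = z*(z + 6)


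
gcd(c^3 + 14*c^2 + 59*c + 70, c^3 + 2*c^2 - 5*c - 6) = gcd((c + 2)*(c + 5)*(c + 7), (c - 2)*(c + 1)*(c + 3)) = 1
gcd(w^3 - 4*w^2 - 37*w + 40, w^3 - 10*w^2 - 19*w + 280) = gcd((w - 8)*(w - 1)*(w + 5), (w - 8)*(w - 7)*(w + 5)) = w^2 - 3*w - 40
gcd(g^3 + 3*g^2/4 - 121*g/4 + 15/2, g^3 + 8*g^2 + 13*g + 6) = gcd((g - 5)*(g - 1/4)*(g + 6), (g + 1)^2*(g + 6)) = g + 6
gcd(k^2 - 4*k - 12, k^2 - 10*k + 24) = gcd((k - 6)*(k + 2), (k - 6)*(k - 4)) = k - 6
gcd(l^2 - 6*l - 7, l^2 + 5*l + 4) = l + 1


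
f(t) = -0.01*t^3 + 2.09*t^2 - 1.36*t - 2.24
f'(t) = -0.03*t^2 + 4.18*t - 1.36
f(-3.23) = 24.29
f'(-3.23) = -15.17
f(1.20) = -0.88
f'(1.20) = 3.61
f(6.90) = 84.60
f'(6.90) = 26.05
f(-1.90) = 7.96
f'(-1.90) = -9.41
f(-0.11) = -2.07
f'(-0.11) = -1.82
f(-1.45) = 4.16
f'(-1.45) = -7.48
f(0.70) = -2.17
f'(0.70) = 1.55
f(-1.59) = 5.25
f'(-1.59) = -8.08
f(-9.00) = 186.58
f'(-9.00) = -41.41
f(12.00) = 265.12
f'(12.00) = 44.48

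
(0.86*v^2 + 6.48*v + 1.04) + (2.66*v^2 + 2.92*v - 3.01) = 3.52*v^2 + 9.4*v - 1.97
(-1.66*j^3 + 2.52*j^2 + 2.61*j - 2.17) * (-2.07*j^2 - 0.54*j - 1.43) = 3.4362*j^5 - 4.32*j^4 - 4.3897*j^3 - 0.521100000000001*j^2 - 2.5605*j + 3.1031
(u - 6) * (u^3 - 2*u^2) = u^4 - 8*u^3 + 12*u^2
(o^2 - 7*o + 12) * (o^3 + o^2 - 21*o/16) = o^5 - 6*o^4 + 59*o^3/16 + 339*o^2/16 - 63*o/4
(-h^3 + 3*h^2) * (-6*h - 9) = 6*h^4 - 9*h^3 - 27*h^2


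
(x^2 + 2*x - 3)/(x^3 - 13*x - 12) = (x - 1)/(x^2 - 3*x - 4)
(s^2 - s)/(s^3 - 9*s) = (s - 1)/(s^2 - 9)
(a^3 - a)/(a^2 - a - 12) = (a^3 - a)/(a^2 - a - 12)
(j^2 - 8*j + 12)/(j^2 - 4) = (j - 6)/(j + 2)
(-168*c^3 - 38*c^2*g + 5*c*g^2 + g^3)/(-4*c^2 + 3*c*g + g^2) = (42*c^2 - c*g - g^2)/(c - g)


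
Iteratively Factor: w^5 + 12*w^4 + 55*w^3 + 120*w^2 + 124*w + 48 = (w + 2)*(w^4 + 10*w^3 + 35*w^2 + 50*w + 24) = (w + 2)*(w + 4)*(w^3 + 6*w^2 + 11*w + 6) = (w + 2)^2*(w + 4)*(w^2 + 4*w + 3) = (w + 1)*(w + 2)^2*(w + 4)*(w + 3)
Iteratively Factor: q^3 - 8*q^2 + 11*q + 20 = (q - 5)*(q^2 - 3*q - 4) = (q - 5)*(q - 4)*(q + 1)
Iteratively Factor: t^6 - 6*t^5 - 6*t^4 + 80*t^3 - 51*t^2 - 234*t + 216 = (t + 2)*(t^5 - 8*t^4 + 10*t^3 + 60*t^2 - 171*t + 108) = (t - 1)*(t + 2)*(t^4 - 7*t^3 + 3*t^2 + 63*t - 108) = (t - 3)*(t - 1)*(t + 2)*(t^3 - 4*t^2 - 9*t + 36) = (t - 3)^2*(t - 1)*(t + 2)*(t^2 - t - 12) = (t - 4)*(t - 3)^2*(t - 1)*(t + 2)*(t + 3)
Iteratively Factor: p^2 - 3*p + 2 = (p - 2)*(p - 1)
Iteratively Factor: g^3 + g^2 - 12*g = (g)*(g^2 + g - 12) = g*(g - 3)*(g + 4)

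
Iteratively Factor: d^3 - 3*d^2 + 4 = (d + 1)*(d^2 - 4*d + 4) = (d - 2)*(d + 1)*(d - 2)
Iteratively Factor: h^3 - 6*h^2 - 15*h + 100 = (h + 4)*(h^2 - 10*h + 25) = (h - 5)*(h + 4)*(h - 5)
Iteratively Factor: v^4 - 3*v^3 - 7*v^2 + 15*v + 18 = (v + 2)*(v^3 - 5*v^2 + 3*v + 9) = (v - 3)*(v + 2)*(v^2 - 2*v - 3) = (v - 3)*(v + 1)*(v + 2)*(v - 3)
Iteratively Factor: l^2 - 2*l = (l - 2)*(l)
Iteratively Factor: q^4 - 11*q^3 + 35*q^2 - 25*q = (q - 5)*(q^3 - 6*q^2 + 5*q) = (q - 5)^2*(q^2 - q) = q*(q - 5)^2*(q - 1)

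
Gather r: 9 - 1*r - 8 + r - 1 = 0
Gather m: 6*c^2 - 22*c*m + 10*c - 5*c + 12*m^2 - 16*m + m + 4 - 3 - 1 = 6*c^2 + 5*c + 12*m^2 + m*(-22*c - 15)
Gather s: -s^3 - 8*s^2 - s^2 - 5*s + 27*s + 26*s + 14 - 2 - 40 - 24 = -s^3 - 9*s^2 + 48*s - 52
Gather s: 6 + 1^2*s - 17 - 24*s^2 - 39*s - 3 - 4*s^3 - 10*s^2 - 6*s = -4*s^3 - 34*s^2 - 44*s - 14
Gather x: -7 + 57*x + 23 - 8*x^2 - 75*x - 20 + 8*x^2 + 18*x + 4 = 0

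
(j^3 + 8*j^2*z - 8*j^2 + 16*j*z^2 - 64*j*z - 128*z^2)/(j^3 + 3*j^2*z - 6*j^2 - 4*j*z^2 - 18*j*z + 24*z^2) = (-j^2 - 4*j*z + 8*j + 32*z)/(-j^2 + j*z + 6*j - 6*z)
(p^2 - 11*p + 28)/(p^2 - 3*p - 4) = (p - 7)/(p + 1)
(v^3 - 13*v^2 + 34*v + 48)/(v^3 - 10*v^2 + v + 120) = (v^2 - 5*v - 6)/(v^2 - 2*v - 15)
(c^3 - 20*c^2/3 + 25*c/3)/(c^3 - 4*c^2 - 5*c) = (c - 5/3)/(c + 1)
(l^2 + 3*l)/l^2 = (l + 3)/l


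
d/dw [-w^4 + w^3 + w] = -4*w^3 + 3*w^2 + 1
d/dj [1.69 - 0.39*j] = -0.390000000000000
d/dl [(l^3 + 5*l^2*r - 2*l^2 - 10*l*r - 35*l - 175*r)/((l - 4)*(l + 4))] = (l^4 + 10*l^2*r - 13*l^2 + 190*l*r + 64*l + 160*r + 560)/(l^4 - 32*l^2 + 256)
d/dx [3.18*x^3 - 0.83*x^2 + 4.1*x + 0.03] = 9.54*x^2 - 1.66*x + 4.1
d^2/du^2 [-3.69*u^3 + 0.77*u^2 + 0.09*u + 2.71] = 1.54 - 22.14*u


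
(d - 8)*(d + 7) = d^2 - d - 56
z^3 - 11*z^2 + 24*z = z*(z - 8)*(z - 3)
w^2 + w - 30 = (w - 5)*(w + 6)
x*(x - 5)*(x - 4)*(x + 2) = x^4 - 7*x^3 + 2*x^2 + 40*x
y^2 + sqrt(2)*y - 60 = (y - 5*sqrt(2))*(y + 6*sqrt(2))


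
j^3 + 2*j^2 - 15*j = j*(j - 3)*(j + 5)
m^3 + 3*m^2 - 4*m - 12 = (m - 2)*(m + 2)*(m + 3)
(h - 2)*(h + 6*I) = h^2 - 2*h + 6*I*h - 12*I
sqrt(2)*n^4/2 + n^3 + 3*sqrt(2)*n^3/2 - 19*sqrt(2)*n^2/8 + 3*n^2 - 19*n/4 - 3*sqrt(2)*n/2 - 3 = (n - 3/2)*(n + 1/2)*(n + 4)*(sqrt(2)*n/2 + 1)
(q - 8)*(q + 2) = q^2 - 6*q - 16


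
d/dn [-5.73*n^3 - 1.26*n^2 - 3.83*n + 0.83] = -17.19*n^2 - 2.52*n - 3.83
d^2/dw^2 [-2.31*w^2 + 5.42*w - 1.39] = -4.62000000000000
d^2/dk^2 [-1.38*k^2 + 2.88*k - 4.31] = -2.76000000000000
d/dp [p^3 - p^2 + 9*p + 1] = 3*p^2 - 2*p + 9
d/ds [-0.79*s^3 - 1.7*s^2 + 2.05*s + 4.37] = -2.37*s^2 - 3.4*s + 2.05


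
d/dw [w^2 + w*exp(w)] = w*exp(w) + 2*w + exp(w)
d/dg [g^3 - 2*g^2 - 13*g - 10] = 3*g^2 - 4*g - 13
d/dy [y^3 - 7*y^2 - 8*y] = 3*y^2 - 14*y - 8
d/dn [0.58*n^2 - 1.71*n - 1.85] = 1.16*n - 1.71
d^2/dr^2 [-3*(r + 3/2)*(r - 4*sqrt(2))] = -6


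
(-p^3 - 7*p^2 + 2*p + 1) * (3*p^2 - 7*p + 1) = -3*p^5 - 14*p^4 + 54*p^3 - 18*p^2 - 5*p + 1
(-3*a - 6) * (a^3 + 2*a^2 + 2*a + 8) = -3*a^4 - 12*a^3 - 18*a^2 - 36*a - 48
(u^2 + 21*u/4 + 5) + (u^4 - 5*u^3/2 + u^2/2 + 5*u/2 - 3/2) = u^4 - 5*u^3/2 + 3*u^2/2 + 31*u/4 + 7/2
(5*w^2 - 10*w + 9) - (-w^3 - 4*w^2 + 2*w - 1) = w^3 + 9*w^2 - 12*w + 10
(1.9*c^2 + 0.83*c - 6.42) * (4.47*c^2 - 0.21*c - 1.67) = 8.493*c^4 + 3.3111*c^3 - 32.0447*c^2 - 0.0379*c + 10.7214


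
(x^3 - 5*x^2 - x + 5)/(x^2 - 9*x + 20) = (x^2 - 1)/(x - 4)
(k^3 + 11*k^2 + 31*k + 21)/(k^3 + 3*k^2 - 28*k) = (k^2 + 4*k + 3)/(k*(k - 4))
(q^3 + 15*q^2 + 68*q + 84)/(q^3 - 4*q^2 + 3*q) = (q^3 + 15*q^2 + 68*q + 84)/(q*(q^2 - 4*q + 3))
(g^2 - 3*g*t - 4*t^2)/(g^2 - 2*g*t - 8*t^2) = (g + t)/(g + 2*t)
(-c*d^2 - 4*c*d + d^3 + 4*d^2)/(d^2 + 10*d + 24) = d*(-c + d)/(d + 6)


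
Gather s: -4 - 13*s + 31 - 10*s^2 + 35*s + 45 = -10*s^2 + 22*s + 72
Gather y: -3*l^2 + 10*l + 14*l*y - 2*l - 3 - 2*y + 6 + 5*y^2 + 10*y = -3*l^2 + 8*l + 5*y^2 + y*(14*l + 8) + 3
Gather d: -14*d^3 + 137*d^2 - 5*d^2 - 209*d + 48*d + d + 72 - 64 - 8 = -14*d^3 + 132*d^2 - 160*d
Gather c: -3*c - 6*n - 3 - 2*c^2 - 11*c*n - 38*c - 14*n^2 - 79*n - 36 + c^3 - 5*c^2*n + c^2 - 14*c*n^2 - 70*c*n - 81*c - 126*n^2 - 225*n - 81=c^3 + c^2*(-5*n - 1) + c*(-14*n^2 - 81*n - 122) - 140*n^2 - 310*n - 120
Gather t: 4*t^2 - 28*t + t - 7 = 4*t^2 - 27*t - 7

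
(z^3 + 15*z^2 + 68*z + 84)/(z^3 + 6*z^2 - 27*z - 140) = (z^2 + 8*z + 12)/(z^2 - z - 20)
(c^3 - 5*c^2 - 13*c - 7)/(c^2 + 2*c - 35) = (c^3 - 5*c^2 - 13*c - 7)/(c^2 + 2*c - 35)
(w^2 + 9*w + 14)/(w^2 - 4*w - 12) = (w + 7)/(w - 6)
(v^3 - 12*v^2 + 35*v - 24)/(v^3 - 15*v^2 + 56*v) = (v^2 - 4*v + 3)/(v*(v - 7))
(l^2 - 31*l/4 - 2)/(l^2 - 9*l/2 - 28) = (4*l + 1)/(2*(2*l + 7))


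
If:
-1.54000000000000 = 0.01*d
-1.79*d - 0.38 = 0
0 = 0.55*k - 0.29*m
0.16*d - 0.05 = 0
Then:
No Solution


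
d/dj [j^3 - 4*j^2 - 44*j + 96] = 3*j^2 - 8*j - 44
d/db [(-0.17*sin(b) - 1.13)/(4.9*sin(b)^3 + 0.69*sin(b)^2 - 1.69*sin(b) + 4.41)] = (1.666*sin(b)^3 + 16.7283*sin(b)^2 + 1.5594*sin(b) - 2.6594)*cos(b)/(24.01*sin(b)^6 + 6.762*sin(b)^5 - 16.0859*sin(b)^4 + 40.8858*sin(b)^3 + 8.9419*sin(b)^2 - 14.9058*sin(b) + 19.4481)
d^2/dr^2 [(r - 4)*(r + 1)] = 2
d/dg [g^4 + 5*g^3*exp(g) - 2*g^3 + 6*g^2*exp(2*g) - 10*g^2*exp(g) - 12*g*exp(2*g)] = 5*g^3*exp(g) + 4*g^3 + 12*g^2*exp(2*g) + 5*g^2*exp(g) - 6*g^2 - 12*g*exp(2*g) - 20*g*exp(g) - 12*exp(2*g)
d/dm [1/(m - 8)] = -1/(m - 8)^2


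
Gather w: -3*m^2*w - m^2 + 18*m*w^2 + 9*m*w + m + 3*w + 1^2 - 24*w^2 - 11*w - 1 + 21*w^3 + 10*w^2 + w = -m^2 + m + 21*w^3 + w^2*(18*m - 14) + w*(-3*m^2 + 9*m - 7)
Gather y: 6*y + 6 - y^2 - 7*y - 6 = -y^2 - y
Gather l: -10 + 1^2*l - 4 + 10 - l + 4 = 0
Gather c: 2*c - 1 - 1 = 2*c - 2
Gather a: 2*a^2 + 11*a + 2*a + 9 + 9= 2*a^2 + 13*a + 18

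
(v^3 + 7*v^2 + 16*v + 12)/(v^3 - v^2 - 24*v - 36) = (v + 2)/(v - 6)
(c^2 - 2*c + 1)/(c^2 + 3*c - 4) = (c - 1)/(c + 4)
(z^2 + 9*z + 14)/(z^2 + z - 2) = (z + 7)/(z - 1)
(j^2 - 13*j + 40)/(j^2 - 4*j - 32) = (j - 5)/(j + 4)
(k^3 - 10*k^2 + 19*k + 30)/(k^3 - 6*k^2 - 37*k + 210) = (k^2 - 5*k - 6)/(k^2 - k - 42)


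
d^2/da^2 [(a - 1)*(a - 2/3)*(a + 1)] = 6*a - 4/3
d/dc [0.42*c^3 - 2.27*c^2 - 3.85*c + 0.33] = 1.26*c^2 - 4.54*c - 3.85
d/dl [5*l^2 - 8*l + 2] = 10*l - 8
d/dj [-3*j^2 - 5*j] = -6*j - 5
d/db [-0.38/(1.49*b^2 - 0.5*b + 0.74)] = (1.1324*b - 0.19)/(1.49*b^2 - 0.5*b + 0.74)^2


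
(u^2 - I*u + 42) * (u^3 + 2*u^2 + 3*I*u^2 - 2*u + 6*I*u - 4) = u^5 + 2*u^4 + 2*I*u^4 + 43*u^3 + 4*I*u^3 + 86*u^2 + 128*I*u^2 - 84*u + 256*I*u - 168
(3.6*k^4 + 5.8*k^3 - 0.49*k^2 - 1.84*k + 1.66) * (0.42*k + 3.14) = 1.512*k^5 + 13.74*k^4 + 18.0062*k^3 - 2.3114*k^2 - 5.0804*k + 5.2124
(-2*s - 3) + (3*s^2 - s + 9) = 3*s^2 - 3*s + 6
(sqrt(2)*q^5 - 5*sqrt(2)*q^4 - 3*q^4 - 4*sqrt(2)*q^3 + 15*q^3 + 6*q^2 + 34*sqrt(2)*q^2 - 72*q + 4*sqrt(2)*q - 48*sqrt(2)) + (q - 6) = sqrt(2)*q^5 - 5*sqrt(2)*q^4 - 3*q^4 - 4*sqrt(2)*q^3 + 15*q^3 + 6*q^2 + 34*sqrt(2)*q^2 - 71*q + 4*sqrt(2)*q - 48*sqrt(2) - 6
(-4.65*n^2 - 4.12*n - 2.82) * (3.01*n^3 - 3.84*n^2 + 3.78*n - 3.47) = -13.9965*n^5 + 5.4548*n^4 - 10.2444*n^3 + 11.3907*n^2 + 3.6368*n + 9.7854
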